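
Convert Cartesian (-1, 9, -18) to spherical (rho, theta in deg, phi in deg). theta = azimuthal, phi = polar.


rho = sqrt((-1)^2 + 9^2 + (-18)^2) = 20.1494
theta = atan2(9, -1) = 96.3402 deg
phi = acos(-18/20.1494) = 153.2941 deg

rho = 20.1494, theta = 96.3402 deg, phi = 153.2941 deg


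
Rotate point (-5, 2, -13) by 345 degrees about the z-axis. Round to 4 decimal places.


x' = -5*cos(345) - 2*sin(345) = -4.312
y' = -5*sin(345) + 2*cos(345) = 3.2259
z' = -13

(-4.312, 3.2259, -13)


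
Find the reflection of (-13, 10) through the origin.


Reflection through origin: (x, y) -> (-x, -y)
(-13, 10) -> (13, -10)

(13, -10)


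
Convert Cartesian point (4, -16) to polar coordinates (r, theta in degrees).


r = sqrt(4^2 + (-16)^2) = 16.4924
theta = atan2(-16, 4) = 284.0362 degrees

r = 16.4924, theta = 284.0362 degrees


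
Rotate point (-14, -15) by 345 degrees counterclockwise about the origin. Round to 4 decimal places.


x' = -14*cos(345) - -15*sin(345) = -17.4052
y' = -14*sin(345) + -15*cos(345) = -10.8654

(-17.4052, -10.8654)


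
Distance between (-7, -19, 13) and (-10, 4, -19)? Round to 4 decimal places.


d = sqrt((-10--7)^2 + (4--19)^2 + (-19-13)^2) = 39.5221

39.5221


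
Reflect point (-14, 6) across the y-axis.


Reflection across y-axis: (x, y) -> (-x, y)
(-14, 6) -> (14, 6)

(14, 6)


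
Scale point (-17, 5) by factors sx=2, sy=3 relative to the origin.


Scaling: (x*sx, y*sy) = (-17*2, 5*3) = (-34, 15)

(-34, 15)


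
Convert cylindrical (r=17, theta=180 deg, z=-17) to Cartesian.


x = 17 * cos(180) = -17
y = 17 * sin(180) = 0
z = -17

(-17, 0, -17)


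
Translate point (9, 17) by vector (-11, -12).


Translation: (x+dx, y+dy) = (9+-11, 17+-12) = (-2, 5)

(-2, 5)


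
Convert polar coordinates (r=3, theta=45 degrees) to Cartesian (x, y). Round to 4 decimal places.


x = 3 * cos(45) = 2.1213
y = 3 * sin(45) = 2.1213

(2.1213, 2.1213)


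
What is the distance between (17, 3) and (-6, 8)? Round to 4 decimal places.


d = sqrt((-6-17)^2 + (8-3)^2) = 23.5372

23.5372


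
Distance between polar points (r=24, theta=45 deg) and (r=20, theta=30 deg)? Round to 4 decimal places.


d = sqrt(r1^2 + r2^2 - 2*r1*r2*cos(t2-t1))
d = sqrt(24^2 + 20^2 - 2*24*20*cos(30-45)) = 6.9793

6.9793


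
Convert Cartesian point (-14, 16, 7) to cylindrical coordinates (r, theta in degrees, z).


r = sqrt((-14)^2 + 16^2) = 21.2603
theta = atan2(16, -14) = 131.1859 deg
z = 7

r = 21.2603, theta = 131.1859 deg, z = 7


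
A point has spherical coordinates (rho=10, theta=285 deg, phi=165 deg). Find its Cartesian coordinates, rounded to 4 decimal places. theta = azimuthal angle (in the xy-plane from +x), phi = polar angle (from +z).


x = 10 * sin(165) * cos(285) = 0.6699
y = 10 * sin(165) * sin(285) = -2.5
z = 10 * cos(165) = -9.6593

(0.6699, -2.5, -9.6593)


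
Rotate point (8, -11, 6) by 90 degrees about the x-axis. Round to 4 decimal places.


x' = 8
y' = -11*cos(90) - 6*sin(90) = -6
z' = -11*sin(90) + 6*cos(90) = -11

(8, -6, -11)


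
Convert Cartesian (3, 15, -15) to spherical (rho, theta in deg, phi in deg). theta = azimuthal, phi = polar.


rho = sqrt(3^2 + 15^2 + (-15)^2) = 21.4243
theta = atan2(15, 3) = 78.6901 deg
phi = acos(-15/21.4243) = 134.4382 deg

rho = 21.4243, theta = 78.6901 deg, phi = 134.4382 deg


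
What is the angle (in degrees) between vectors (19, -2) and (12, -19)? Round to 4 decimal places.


dot = 19*12 + -2*-19 = 266
|u| = 19.105, |v| = 22.4722
cos(angle) = 0.6196
angle = 51.7153 degrees

51.7153 degrees


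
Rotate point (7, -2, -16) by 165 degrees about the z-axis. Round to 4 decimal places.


x' = 7*cos(165) - -2*sin(165) = -6.2438
y' = 7*sin(165) + -2*cos(165) = 3.7436
z' = -16

(-6.2438, 3.7436, -16)


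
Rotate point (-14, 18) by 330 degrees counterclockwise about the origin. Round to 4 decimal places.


x' = -14*cos(330) - 18*sin(330) = -3.1244
y' = -14*sin(330) + 18*cos(330) = 22.5885

(-3.1244, 22.5885)


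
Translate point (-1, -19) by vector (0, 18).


Translation: (x+dx, y+dy) = (-1+0, -19+18) = (-1, -1)

(-1, -1)


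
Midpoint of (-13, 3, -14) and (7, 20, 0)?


Midpoint = ((-13+7)/2, (3+20)/2, (-14+0)/2) = (-3, 11.5, -7)

(-3, 11.5, -7)


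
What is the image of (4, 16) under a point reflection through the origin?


Reflection through origin: (x, y) -> (-x, -y)
(4, 16) -> (-4, -16)

(-4, -16)


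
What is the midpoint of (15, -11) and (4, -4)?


Midpoint = ((15+4)/2, (-11+-4)/2) = (9.5, -7.5)

(9.5, -7.5)


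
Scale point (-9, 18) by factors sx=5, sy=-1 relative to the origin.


Scaling: (x*sx, y*sy) = (-9*5, 18*-1) = (-45, -18)

(-45, -18)


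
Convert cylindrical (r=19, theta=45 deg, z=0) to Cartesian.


x = 19 * cos(45) = 13.435
y = 19 * sin(45) = 13.435
z = 0

(13.435, 13.435, 0)


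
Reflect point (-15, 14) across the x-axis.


Reflection across x-axis: (x, y) -> (x, -y)
(-15, 14) -> (-15, -14)

(-15, -14)


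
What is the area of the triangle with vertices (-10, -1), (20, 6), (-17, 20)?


Area = |x1(y2-y3) + x2(y3-y1) + x3(y1-y2)| / 2
= |-10*(6-20) + 20*(20--1) + -17*(-1-6)| / 2
= 339.5

339.5


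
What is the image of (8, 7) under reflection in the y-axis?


Reflection across y-axis: (x, y) -> (-x, y)
(8, 7) -> (-8, 7)

(-8, 7)


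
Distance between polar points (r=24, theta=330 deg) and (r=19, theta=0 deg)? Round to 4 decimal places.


d = sqrt(r1^2 + r2^2 - 2*r1*r2*cos(t2-t1))
d = sqrt(24^2 + 19^2 - 2*24*19*cos(0-330)) = 12.132

12.132


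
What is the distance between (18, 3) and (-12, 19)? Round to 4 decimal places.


d = sqrt((-12-18)^2 + (19-3)^2) = 34

34


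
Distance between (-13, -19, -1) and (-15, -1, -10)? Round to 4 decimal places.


d = sqrt((-15--13)^2 + (-1--19)^2 + (-10--1)^2) = 20.2237

20.2237


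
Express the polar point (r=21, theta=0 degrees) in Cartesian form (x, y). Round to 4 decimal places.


x = 21 * cos(0) = 21
y = 21 * sin(0) = 0

(21, 0)


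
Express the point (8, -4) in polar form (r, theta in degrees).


r = sqrt(8^2 + (-4)^2) = 8.9443
theta = atan2(-4, 8) = 333.4349 degrees

r = 8.9443, theta = 333.4349 degrees


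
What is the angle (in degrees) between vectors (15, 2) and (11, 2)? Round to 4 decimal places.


dot = 15*11 + 2*2 = 169
|u| = 15.1327, |v| = 11.1803
cos(angle) = 0.9989
angle = 2.7102 degrees

2.7102 degrees


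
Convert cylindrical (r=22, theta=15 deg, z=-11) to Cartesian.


x = 22 * cos(15) = 21.2504
y = 22 * sin(15) = 5.694
z = -11

(21.2504, 5.694, -11)


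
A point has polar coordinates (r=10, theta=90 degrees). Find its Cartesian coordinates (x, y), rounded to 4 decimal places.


x = 10 * cos(90) = 0
y = 10 * sin(90) = 10

(0, 10)


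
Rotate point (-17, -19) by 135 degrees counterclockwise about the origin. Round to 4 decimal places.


x' = -17*cos(135) - -19*sin(135) = 25.4558
y' = -17*sin(135) + -19*cos(135) = 1.4142

(25.4558, 1.4142)


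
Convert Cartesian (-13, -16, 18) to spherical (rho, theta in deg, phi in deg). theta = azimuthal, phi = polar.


rho = sqrt((-13)^2 + (-16)^2 + 18^2) = 27.3679
theta = atan2(-16, -13) = 230.9061 deg
phi = acos(18/27.3679) = 48.8749 deg

rho = 27.3679, theta = 230.9061 deg, phi = 48.8749 deg


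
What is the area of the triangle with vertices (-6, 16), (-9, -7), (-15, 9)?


Area = |x1(y2-y3) + x2(y3-y1) + x3(y1-y2)| / 2
= |-6*(-7-9) + -9*(9-16) + -15*(16--7)| / 2
= 93

93


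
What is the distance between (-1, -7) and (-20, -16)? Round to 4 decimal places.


d = sqrt((-20--1)^2 + (-16--7)^2) = 21.0238

21.0238


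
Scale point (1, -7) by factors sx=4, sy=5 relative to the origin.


Scaling: (x*sx, y*sy) = (1*4, -7*5) = (4, -35)

(4, -35)


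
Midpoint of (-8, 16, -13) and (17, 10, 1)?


Midpoint = ((-8+17)/2, (16+10)/2, (-13+1)/2) = (4.5, 13, -6)

(4.5, 13, -6)


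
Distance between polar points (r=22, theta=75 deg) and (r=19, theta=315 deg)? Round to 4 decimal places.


d = sqrt(r1^2 + r2^2 - 2*r1*r2*cos(t2-t1))
d = sqrt(22^2 + 19^2 - 2*22*19*cos(315-75)) = 35.5387

35.5387


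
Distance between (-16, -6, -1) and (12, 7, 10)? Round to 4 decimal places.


d = sqrt((12--16)^2 + (7--6)^2 + (10--1)^2) = 32.7719

32.7719


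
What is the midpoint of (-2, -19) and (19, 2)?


Midpoint = ((-2+19)/2, (-19+2)/2) = (8.5, -8.5)

(8.5, -8.5)


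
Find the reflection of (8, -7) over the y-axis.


Reflection across y-axis: (x, y) -> (-x, y)
(8, -7) -> (-8, -7)

(-8, -7)


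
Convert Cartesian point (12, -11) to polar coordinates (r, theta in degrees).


r = sqrt(12^2 + (-11)^2) = 16.2788
theta = atan2(-11, 12) = 317.4896 degrees

r = 16.2788, theta = 317.4896 degrees


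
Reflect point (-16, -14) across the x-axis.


Reflection across x-axis: (x, y) -> (x, -y)
(-16, -14) -> (-16, 14)

(-16, 14)


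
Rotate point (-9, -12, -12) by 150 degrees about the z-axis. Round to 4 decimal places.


x' = -9*cos(150) - -12*sin(150) = 13.7942
y' = -9*sin(150) + -12*cos(150) = 5.8923
z' = -12

(13.7942, 5.8923, -12)


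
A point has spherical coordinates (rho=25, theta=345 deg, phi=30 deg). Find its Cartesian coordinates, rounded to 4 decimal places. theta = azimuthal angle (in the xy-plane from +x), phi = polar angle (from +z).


x = 25 * sin(30) * cos(345) = 12.0741
y = 25 * sin(30) * sin(345) = -3.2352
z = 25 * cos(30) = 21.6506

(12.0741, -3.2352, 21.6506)


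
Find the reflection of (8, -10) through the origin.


Reflection through origin: (x, y) -> (-x, -y)
(8, -10) -> (-8, 10)

(-8, 10)


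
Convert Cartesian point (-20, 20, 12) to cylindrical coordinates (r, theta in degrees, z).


r = sqrt((-20)^2 + 20^2) = 28.2843
theta = atan2(20, -20) = 135 deg
z = 12

r = 28.2843, theta = 135 deg, z = 12


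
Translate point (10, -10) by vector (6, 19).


Translation: (x+dx, y+dy) = (10+6, -10+19) = (16, 9)

(16, 9)


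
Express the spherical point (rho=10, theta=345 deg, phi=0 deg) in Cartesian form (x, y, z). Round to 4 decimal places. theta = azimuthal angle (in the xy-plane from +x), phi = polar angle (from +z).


x = 10 * sin(0) * cos(345) = 0
y = 10 * sin(0) * sin(345) = 0
z = 10 * cos(0) = 10

(0, 0, 10)


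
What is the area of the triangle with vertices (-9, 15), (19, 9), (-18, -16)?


Area = |x1(y2-y3) + x2(y3-y1) + x3(y1-y2)| / 2
= |-9*(9--16) + 19*(-16-15) + -18*(15-9)| / 2
= 461

461


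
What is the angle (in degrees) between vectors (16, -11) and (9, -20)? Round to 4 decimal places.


dot = 16*9 + -11*-20 = 364
|u| = 19.4165, |v| = 21.9317
cos(angle) = 0.8548
angle = 31.2637 degrees

31.2637 degrees


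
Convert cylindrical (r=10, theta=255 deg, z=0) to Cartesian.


x = 10 * cos(255) = -2.5882
y = 10 * sin(255) = -9.6593
z = 0

(-2.5882, -9.6593, 0)


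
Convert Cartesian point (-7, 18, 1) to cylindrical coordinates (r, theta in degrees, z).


r = sqrt((-7)^2 + 18^2) = 19.3132
theta = atan2(18, -7) = 111.2505 deg
z = 1

r = 19.3132, theta = 111.2505 deg, z = 1


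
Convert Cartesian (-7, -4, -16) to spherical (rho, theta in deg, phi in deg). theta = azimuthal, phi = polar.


rho = sqrt((-7)^2 + (-4)^2 + (-16)^2) = 17.9165
theta = atan2(-4, -7) = 209.7449 deg
phi = acos(-16/17.9165) = 153.2569 deg

rho = 17.9165, theta = 209.7449 deg, phi = 153.2569 deg


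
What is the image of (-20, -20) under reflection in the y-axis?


Reflection across y-axis: (x, y) -> (-x, y)
(-20, -20) -> (20, -20)

(20, -20)


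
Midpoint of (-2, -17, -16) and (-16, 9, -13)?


Midpoint = ((-2+-16)/2, (-17+9)/2, (-16+-13)/2) = (-9, -4, -14.5)

(-9, -4, -14.5)


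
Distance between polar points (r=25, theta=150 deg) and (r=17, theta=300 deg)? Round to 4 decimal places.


d = sqrt(r1^2 + r2^2 - 2*r1*r2*cos(t2-t1))
d = sqrt(25^2 + 17^2 - 2*25*17*cos(300-150)) = 40.6217

40.6217


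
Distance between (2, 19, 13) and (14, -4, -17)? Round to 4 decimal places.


d = sqrt((14-2)^2 + (-4-19)^2 + (-17-13)^2) = 39.6611

39.6611


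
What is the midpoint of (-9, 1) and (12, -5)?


Midpoint = ((-9+12)/2, (1+-5)/2) = (1.5, -2)

(1.5, -2)


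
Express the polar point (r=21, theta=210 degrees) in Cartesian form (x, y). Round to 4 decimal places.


x = 21 * cos(210) = -18.1865
y = 21 * sin(210) = -10.5

(-18.1865, -10.5)


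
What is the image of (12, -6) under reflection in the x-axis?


Reflection across x-axis: (x, y) -> (x, -y)
(12, -6) -> (12, 6)

(12, 6)


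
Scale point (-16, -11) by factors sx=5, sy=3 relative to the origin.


Scaling: (x*sx, y*sy) = (-16*5, -11*3) = (-80, -33)

(-80, -33)


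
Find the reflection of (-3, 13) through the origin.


Reflection through origin: (x, y) -> (-x, -y)
(-3, 13) -> (3, -13)

(3, -13)


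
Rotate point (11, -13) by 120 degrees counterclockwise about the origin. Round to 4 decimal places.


x' = 11*cos(120) - -13*sin(120) = 5.7583
y' = 11*sin(120) + -13*cos(120) = 16.0263

(5.7583, 16.0263)


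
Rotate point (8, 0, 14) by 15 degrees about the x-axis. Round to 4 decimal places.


x' = 8
y' = 0*cos(15) - 14*sin(15) = -3.6235
z' = 0*sin(15) + 14*cos(15) = 13.523

(8, -3.6235, 13.523)


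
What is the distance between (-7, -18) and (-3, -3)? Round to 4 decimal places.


d = sqrt((-3--7)^2 + (-3--18)^2) = 15.5242

15.5242


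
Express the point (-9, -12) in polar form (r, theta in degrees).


r = sqrt((-9)^2 + (-12)^2) = 15
theta = atan2(-12, -9) = 233.1301 degrees

r = 15, theta = 233.1301 degrees


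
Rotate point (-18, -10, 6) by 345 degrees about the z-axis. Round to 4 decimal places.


x' = -18*cos(345) - -10*sin(345) = -19.9749
y' = -18*sin(345) + -10*cos(345) = -5.0005
z' = 6

(-19.9749, -5.0005, 6)


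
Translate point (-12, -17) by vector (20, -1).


Translation: (x+dx, y+dy) = (-12+20, -17+-1) = (8, -18)

(8, -18)


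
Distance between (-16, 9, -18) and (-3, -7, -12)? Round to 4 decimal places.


d = sqrt((-3--16)^2 + (-7-9)^2 + (-12--18)^2) = 21.4709

21.4709


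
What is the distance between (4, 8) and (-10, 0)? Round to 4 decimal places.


d = sqrt((-10-4)^2 + (0-8)^2) = 16.1245

16.1245


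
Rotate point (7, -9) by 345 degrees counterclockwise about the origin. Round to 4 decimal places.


x' = 7*cos(345) - -9*sin(345) = 4.4321
y' = 7*sin(345) + -9*cos(345) = -10.5051

(4.4321, -10.5051)


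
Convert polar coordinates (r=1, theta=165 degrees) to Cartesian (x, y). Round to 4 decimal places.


x = 1 * cos(165) = -0.9659
y = 1 * sin(165) = 0.2588

(-0.9659, 0.2588)


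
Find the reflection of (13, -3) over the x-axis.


Reflection across x-axis: (x, y) -> (x, -y)
(13, -3) -> (13, 3)

(13, 3)


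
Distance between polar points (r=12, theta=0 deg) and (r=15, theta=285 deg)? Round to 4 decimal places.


d = sqrt(r1^2 + r2^2 - 2*r1*r2*cos(t2-t1))
d = sqrt(12^2 + 15^2 - 2*12*15*cos(285-0)) = 16.608

16.608


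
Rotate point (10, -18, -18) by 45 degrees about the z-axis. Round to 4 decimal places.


x' = 10*cos(45) - -18*sin(45) = 19.799
y' = 10*sin(45) + -18*cos(45) = -5.6569
z' = -18

(19.799, -5.6569, -18)


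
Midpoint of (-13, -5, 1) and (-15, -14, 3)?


Midpoint = ((-13+-15)/2, (-5+-14)/2, (1+3)/2) = (-14, -9.5, 2)

(-14, -9.5, 2)


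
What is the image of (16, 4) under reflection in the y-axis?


Reflection across y-axis: (x, y) -> (-x, y)
(16, 4) -> (-16, 4)

(-16, 4)


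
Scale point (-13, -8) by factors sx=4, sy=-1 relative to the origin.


Scaling: (x*sx, y*sy) = (-13*4, -8*-1) = (-52, 8)

(-52, 8)


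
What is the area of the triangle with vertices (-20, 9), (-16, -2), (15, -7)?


Area = |x1(y2-y3) + x2(y3-y1) + x3(y1-y2)| / 2
= |-20*(-2--7) + -16*(-7-9) + 15*(9--2)| / 2
= 160.5

160.5


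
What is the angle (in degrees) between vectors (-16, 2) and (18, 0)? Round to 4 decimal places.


dot = -16*18 + 2*0 = -288
|u| = 16.1245, |v| = 18
cos(angle) = -0.9923
angle = 172.875 degrees

172.875 degrees


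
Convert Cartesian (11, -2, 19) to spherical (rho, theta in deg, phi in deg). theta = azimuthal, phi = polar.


rho = sqrt(11^2 + (-2)^2 + 19^2) = 22.0454
theta = atan2(-2, 11) = 349.6952 deg
phi = acos(19/22.0454) = 30.4742 deg

rho = 22.0454, theta = 349.6952 deg, phi = 30.4742 deg


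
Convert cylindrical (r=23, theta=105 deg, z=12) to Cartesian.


x = 23 * cos(105) = -5.9528
y = 23 * sin(105) = 22.2163
z = 12

(-5.9528, 22.2163, 12)


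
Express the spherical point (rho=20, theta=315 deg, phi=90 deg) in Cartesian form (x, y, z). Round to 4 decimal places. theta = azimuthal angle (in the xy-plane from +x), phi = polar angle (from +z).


x = 20 * sin(90) * cos(315) = 14.1421
y = 20 * sin(90) * sin(315) = -14.1421
z = 20 * cos(90) = 0

(14.1421, -14.1421, 0)


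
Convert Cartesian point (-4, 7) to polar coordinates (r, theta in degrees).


r = sqrt((-4)^2 + 7^2) = 8.0623
theta = atan2(7, -4) = 119.7449 degrees

r = 8.0623, theta = 119.7449 degrees


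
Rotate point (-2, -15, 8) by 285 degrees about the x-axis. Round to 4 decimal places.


x' = -2
y' = -15*cos(285) - 8*sin(285) = 3.8451
z' = -15*sin(285) + 8*cos(285) = 16.5594

(-2, 3.8451, 16.5594)


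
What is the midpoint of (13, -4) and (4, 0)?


Midpoint = ((13+4)/2, (-4+0)/2) = (8.5, -2)

(8.5, -2)


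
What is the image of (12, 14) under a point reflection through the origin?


Reflection through origin: (x, y) -> (-x, -y)
(12, 14) -> (-12, -14)

(-12, -14)


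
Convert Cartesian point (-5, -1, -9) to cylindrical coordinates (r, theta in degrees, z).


r = sqrt((-5)^2 + (-1)^2) = 5.099
theta = atan2(-1, -5) = 191.3099 deg
z = -9

r = 5.099, theta = 191.3099 deg, z = -9


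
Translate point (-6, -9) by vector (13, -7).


Translation: (x+dx, y+dy) = (-6+13, -9+-7) = (7, -16)

(7, -16)


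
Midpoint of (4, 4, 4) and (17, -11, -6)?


Midpoint = ((4+17)/2, (4+-11)/2, (4+-6)/2) = (10.5, -3.5, -1)

(10.5, -3.5, -1)


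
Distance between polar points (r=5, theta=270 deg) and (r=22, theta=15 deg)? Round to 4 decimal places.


d = sqrt(r1^2 + r2^2 - 2*r1*r2*cos(t2-t1))
d = sqrt(5^2 + 22^2 - 2*5*22*cos(15-270)) = 23.7895

23.7895


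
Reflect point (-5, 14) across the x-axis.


Reflection across x-axis: (x, y) -> (x, -y)
(-5, 14) -> (-5, -14)

(-5, -14)


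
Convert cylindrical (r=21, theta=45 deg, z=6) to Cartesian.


x = 21 * cos(45) = 14.8492
y = 21 * sin(45) = 14.8492
z = 6

(14.8492, 14.8492, 6)


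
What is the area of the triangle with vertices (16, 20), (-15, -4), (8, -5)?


Area = |x1(y2-y3) + x2(y3-y1) + x3(y1-y2)| / 2
= |16*(-4--5) + -15*(-5-20) + 8*(20--4)| / 2
= 291.5

291.5


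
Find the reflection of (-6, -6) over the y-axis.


Reflection across y-axis: (x, y) -> (-x, y)
(-6, -6) -> (6, -6)

(6, -6)


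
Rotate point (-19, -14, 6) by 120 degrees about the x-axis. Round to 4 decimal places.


x' = -19
y' = -14*cos(120) - 6*sin(120) = 1.8038
z' = -14*sin(120) + 6*cos(120) = -15.1244

(-19, 1.8038, -15.1244)


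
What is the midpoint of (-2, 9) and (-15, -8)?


Midpoint = ((-2+-15)/2, (9+-8)/2) = (-8.5, 0.5)

(-8.5, 0.5)


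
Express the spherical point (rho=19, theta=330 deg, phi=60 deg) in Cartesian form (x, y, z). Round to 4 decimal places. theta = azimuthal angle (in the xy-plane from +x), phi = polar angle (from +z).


x = 19 * sin(60) * cos(330) = 14.25
y = 19 * sin(60) * sin(330) = -8.2272
z = 19 * cos(60) = 9.5

(14.25, -8.2272, 9.5)


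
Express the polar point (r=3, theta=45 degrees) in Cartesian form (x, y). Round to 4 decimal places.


x = 3 * cos(45) = 2.1213
y = 3 * sin(45) = 2.1213

(2.1213, 2.1213)


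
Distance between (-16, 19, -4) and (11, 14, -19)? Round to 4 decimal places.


d = sqrt((11--16)^2 + (14-19)^2 + (-19--4)^2) = 31.289

31.289


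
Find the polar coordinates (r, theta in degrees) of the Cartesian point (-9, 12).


r = sqrt((-9)^2 + 12^2) = 15
theta = atan2(12, -9) = 126.8699 degrees

r = 15, theta = 126.8699 degrees


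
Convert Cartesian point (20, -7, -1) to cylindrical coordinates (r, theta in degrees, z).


r = sqrt(20^2 + (-7)^2) = 21.1896
theta = atan2(-7, 20) = 340.71 deg
z = -1

r = 21.1896, theta = 340.71 deg, z = -1


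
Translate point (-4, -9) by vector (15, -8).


Translation: (x+dx, y+dy) = (-4+15, -9+-8) = (11, -17)

(11, -17)


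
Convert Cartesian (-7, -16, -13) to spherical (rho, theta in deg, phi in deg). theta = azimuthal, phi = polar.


rho = sqrt((-7)^2 + (-16)^2 + (-13)^2) = 21.7715
theta = atan2(-16, -7) = 246.3706 deg
phi = acos(-13/21.7715) = 126.6632 deg

rho = 21.7715, theta = 246.3706 deg, phi = 126.6632 deg


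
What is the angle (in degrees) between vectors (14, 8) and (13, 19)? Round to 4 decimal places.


dot = 14*13 + 8*19 = 334
|u| = 16.1245, |v| = 23.0217
cos(angle) = 0.8998
angle = 25.8748 degrees

25.8748 degrees


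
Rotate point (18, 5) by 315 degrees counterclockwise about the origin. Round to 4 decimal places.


x' = 18*cos(315) - 5*sin(315) = 16.2635
y' = 18*sin(315) + 5*cos(315) = -9.1924

(16.2635, -9.1924)


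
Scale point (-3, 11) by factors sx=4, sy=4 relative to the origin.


Scaling: (x*sx, y*sy) = (-3*4, 11*4) = (-12, 44)

(-12, 44)


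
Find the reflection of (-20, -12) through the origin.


Reflection through origin: (x, y) -> (-x, -y)
(-20, -12) -> (20, 12)

(20, 12)


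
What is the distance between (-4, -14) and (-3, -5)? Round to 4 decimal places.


d = sqrt((-3--4)^2 + (-5--14)^2) = 9.0554

9.0554


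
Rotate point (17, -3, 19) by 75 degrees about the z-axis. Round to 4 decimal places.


x' = 17*cos(75) - -3*sin(75) = 7.2977
y' = 17*sin(75) + -3*cos(75) = 15.6443
z' = 19

(7.2977, 15.6443, 19)


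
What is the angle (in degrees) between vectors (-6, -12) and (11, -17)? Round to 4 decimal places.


dot = -6*11 + -12*-17 = 138
|u| = 13.4164, |v| = 20.2485
cos(angle) = 0.508
angle = 59.4703 degrees

59.4703 degrees


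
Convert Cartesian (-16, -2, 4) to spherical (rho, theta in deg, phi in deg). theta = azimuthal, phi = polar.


rho = sqrt((-16)^2 + (-2)^2 + 4^2) = 16.6132
theta = atan2(-2, -16) = 187.125 deg
phi = acos(4/16.6132) = 76.0679 deg

rho = 16.6132, theta = 187.125 deg, phi = 76.0679 deg


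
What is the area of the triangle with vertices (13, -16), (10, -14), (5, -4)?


Area = |x1(y2-y3) + x2(y3-y1) + x3(y1-y2)| / 2
= |13*(-14--4) + 10*(-4--16) + 5*(-16--14)| / 2
= 10

10


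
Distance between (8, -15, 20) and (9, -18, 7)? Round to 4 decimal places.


d = sqrt((9-8)^2 + (-18--15)^2 + (7-20)^2) = 13.3791

13.3791


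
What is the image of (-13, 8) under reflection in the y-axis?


Reflection across y-axis: (x, y) -> (-x, y)
(-13, 8) -> (13, 8)

(13, 8)


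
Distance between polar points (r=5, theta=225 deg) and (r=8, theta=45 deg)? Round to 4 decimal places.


d = sqrt(r1^2 + r2^2 - 2*r1*r2*cos(t2-t1))
d = sqrt(5^2 + 8^2 - 2*5*8*cos(45-225)) = 13

13


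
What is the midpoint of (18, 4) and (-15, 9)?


Midpoint = ((18+-15)/2, (4+9)/2) = (1.5, 6.5)

(1.5, 6.5)


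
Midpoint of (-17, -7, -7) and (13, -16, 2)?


Midpoint = ((-17+13)/2, (-7+-16)/2, (-7+2)/2) = (-2, -11.5, -2.5)

(-2, -11.5, -2.5)


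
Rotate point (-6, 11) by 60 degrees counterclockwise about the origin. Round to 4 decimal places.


x' = -6*cos(60) - 11*sin(60) = -12.5263
y' = -6*sin(60) + 11*cos(60) = 0.3038

(-12.5263, 0.3038)


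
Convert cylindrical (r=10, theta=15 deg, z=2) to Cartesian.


x = 10 * cos(15) = 9.6593
y = 10 * sin(15) = 2.5882
z = 2

(9.6593, 2.5882, 2)


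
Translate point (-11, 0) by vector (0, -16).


Translation: (x+dx, y+dy) = (-11+0, 0+-16) = (-11, -16)

(-11, -16)


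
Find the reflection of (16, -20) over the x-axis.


Reflection across x-axis: (x, y) -> (x, -y)
(16, -20) -> (16, 20)

(16, 20)


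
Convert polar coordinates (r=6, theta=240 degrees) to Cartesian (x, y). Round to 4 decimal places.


x = 6 * cos(240) = -3
y = 6 * sin(240) = -5.1962

(-3, -5.1962)


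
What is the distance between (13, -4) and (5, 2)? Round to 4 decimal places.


d = sqrt((5-13)^2 + (2--4)^2) = 10

10


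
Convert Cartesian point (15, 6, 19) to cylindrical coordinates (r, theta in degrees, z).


r = sqrt(15^2 + 6^2) = 16.1555
theta = atan2(6, 15) = 21.8014 deg
z = 19

r = 16.1555, theta = 21.8014 deg, z = 19


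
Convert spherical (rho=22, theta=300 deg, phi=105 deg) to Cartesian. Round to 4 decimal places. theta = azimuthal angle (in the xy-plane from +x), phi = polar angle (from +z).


x = 22 * sin(105) * cos(300) = 10.6252
y = 22 * sin(105) * sin(300) = -18.4034
z = 22 * cos(105) = -5.694

(10.6252, -18.4034, -5.694)


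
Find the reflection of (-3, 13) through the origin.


Reflection through origin: (x, y) -> (-x, -y)
(-3, 13) -> (3, -13)

(3, -13)


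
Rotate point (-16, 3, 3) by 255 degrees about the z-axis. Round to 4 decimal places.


x' = -16*cos(255) - 3*sin(255) = 7.0389
y' = -16*sin(255) + 3*cos(255) = 14.6784
z' = 3

(7.0389, 14.6784, 3)


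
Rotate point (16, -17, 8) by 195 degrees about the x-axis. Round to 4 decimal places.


x' = 16
y' = -17*cos(195) - 8*sin(195) = 18.4913
z' = -17*sin(195) + 8*cos(195) = -3.3275

(16, 18.4913, -3.3275)


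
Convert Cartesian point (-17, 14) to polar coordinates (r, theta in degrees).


r = sqrt((-17)^2 + 14^2) = 22.0227
theta = atan2(14, -17) = 140.5275 degrees

r = 22.0227, theta = 140.5275 degrees


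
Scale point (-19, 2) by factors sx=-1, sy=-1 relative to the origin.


Scaling: (x*sx, y*sy) = (-19*-1, 2*-1) = (19, -2)

(19, -2)


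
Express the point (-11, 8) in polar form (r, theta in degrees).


r = sqrt((-11)^2 + 8^2) = 13.6015
theta = atan2(8, -11) = 143.9726 degrees

r = 13.6015, theta = 143.9726 degrees


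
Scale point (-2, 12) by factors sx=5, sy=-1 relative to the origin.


Scaling: (x*sx, y*sy) = (-2*5, 12*-1) = (-10, -12)

(-10, -12)


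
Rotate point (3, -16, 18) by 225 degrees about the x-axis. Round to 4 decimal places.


x' = 3
y' = -16*cos(225) - 18*sin(225) = 24.0416
z' = -16*sin(225) + 18*cos(225) = -1.4142

(3, 24.0416, -1.4142)


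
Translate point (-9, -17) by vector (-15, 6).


Translation: (x+dx, y+dy) = (-9+-15, -17+6) = (-24, -11)

(-24, -11)


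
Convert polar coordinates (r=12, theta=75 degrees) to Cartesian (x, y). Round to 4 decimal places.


x = 12 * cos(75) = 3.1058
y = 12 * sin(75) = 11.5911

(3.1058, 11.5911)


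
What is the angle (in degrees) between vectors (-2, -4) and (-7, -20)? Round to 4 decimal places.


dot = -2*-7 + -4*-20 = 94
|u| = 4.4721, |v| = 21.1896
cos(angle) = 0.9919
angle = 7.275 degrees

7.275 degrees


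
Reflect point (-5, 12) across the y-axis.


Reflection across y-axis: (x, y) -> (-x, y)
(-5, 12) -> (5, 12)

(5, 12)


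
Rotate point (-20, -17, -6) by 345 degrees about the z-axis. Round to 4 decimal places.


x' = -20*cos(345) - -17*sin(345) = -23.7184
y' = -20*sin(345) + -17*cos(345) = -11.2444
z' = -6

(-23.7184, -11.2444, -6)


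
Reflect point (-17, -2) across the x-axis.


Reflection across x-axis: (x, y) -> (x, -y)
(-17, -2) -> (-17, 2)

(-17, 2)


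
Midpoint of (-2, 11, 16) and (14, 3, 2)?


Midpoint = ((-2+14)/2, (11+3)/2, (16+2)/2) = (6, 7, 9)

(6, 7, 9)


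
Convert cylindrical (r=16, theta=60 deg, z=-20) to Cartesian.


x = 16 * cos(60) = 8
y = 16 * sin(60) = 13.8564
z = -20

(8, 13.8564, -20)


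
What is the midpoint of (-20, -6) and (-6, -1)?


Midpoint = ((-20+-6)/2, (-6+-1)/2) = (-13, -3.5)

(-13, -3.5)


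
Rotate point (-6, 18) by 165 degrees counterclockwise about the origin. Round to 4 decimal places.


x' = -6*cos(165) - 18*sin(165) = 1.1368
y' = -6*sin(165) + 18*cos(165) = -18.9396

(1.1368, -18.9396)


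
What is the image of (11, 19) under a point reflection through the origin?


Reflection through origin: (x, y) -> (-x, -y)
(11, 19) -> (-11, -19)

(-11, -19)


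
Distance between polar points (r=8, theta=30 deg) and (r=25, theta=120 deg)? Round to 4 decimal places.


d = sqrt(r1^2 + r2^2 - 2*r1*r2*cos(t2-t1))
d = sqrt(8^2 + 25^2 - 2*8*25*cos(120-30)) = 26.2488

26.2488


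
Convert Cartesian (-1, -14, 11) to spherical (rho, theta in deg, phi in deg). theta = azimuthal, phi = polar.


rho = sqrt((-1)^2 + (-14)^2 + 11^2) = 17.8326
theta = atan2(-14, -1) = 265.9144 deg
phi = acos(11/17.8326) = 51.9136 deg

rho = 17.8326, theta = 265.9144 deg, phi = 51.9136 deg


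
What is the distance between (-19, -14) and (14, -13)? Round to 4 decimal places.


d = sqrt((14--19)^2 + (-13--14)^2) = 33.0151

33.0151


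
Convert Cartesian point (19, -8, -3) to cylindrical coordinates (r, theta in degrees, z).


r = sqrt(19^2 + (-8)^2) = 20.6155
theta = atan2(-8, 19) = 337.1663 deg
z = -3

r = 20.6155, theta = 337.1663 deg, z = -3


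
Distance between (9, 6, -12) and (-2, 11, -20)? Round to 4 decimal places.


d = sqrt((-2-9)^2 + (11-6)^2 + (-20--12)^2) = 14.4914

14.4914


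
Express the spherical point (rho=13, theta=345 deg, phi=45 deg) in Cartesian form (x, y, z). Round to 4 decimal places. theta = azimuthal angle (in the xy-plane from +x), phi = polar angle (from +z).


x = 13 * sin(45) * cos(345) = 8.8792
y = 13 * sin(45) * sin(345) = -2.3792
z = 13 * cos(45) = 9.1924

(8.8792, -2.3792, 9.1924)


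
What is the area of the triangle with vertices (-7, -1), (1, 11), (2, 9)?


Area = |x1(y2-y3) + x2(y3-y1) + x3(y1-y2)| / 2
= |-7*(11-9) + 1*(9--1) + 2*(-1-11)| / 2
= 14

14


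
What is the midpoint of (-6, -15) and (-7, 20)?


Midpoint = ((-6+-7)/2, (-15+20)/2) = (-6.5, 2.5)

(-6.5, 2.5)


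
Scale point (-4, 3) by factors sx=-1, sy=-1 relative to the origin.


Scaling: (x*sx, y*sy) = (-4*-1, 3*-1) = (4, -3)

(4, -3)


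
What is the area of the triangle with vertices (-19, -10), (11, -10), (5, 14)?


Area = |x1(y2-y3) + x2(y3-y1) + x3(y1-y2)| / 2
= |-19*(-10-14) + 11*(14--10) + 5*(-10--10)| / 2
= 360

360


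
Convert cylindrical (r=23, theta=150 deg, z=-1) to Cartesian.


x = 23 * cos(150) = -19.9186
y = 23 * sin(150) = 11.5
z = -1

(-19.9186, 11.5, -1)


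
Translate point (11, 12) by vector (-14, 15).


Translation: (x+dx, y+dy) = (11+-14, 12+15) = (-3, 27)

(-3, 27)


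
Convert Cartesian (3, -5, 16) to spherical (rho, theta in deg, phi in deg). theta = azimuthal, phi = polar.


rho = sqrt(3^2 + (-5)^2 + 16^2) = 17.0294
theta = atan2(-5, 3) = 300.9638 deg
phi = acos(16/17.0294) = 20.0235 deg

rho = 17.0294, theta = 300.9638 deg, phi = 20.0235 deg


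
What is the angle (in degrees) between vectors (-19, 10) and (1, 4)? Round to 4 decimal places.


dot = -19*1 + 10*4 = 21
|u| = 21.4709, |v| = 4.1231
cos(angle) = 0.2372
angle = 76.2777 degrees

76.2777 degrees


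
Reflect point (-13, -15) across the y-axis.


Reflection across y-axis: (x, y) -> (-x, y)
(-13, -15) -> (13, -15)

(13, -15)


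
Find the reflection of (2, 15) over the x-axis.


Reflection across x-axis: (x, y) -> (x, -y)
(2, 15) -> (2, -15)

(2, -15)


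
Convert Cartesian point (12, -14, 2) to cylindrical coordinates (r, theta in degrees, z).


r = sqrt(12^2 + (-14)^2) = 18.4391
theta = atan2(-14, 12) = 310.6013 deg
z = 2

r = 18.4391, theta = 310.6013 deg, z = 2


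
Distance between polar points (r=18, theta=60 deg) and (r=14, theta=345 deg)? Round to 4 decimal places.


d = sqrt(r1^2 + r2^2 - 2*r1*r2*cos(t2-t1))
d = sqrt(18^2 + 14^2 - 2*18*14*cos(345-60)) = 19.7372

19.7372


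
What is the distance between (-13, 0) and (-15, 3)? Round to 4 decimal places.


d = sqrt((-15--13)^2 + (3-0)^2) = 3.6056

3.6056


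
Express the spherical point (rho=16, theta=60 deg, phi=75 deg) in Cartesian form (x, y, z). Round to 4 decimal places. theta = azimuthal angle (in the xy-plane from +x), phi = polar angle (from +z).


x = 16 * sin(75) * cos(60) = 7.7274
y = 16 * sin(75) * sin(60) = 13.3843
z = 16 * cos(75) = 4.1411

(7.7274, 13.3843, 4.1411)


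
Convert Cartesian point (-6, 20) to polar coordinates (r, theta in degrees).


r = sqrt((-6)^2 + 20^2) = 20.8806
theta = atan2(20, -6) = 106.6992 degrees

r = 20.8806, theta = 106.6992 degrees


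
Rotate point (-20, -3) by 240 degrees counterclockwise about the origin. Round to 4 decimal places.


x' = -20*cos(240) - -3*sin(240) = 7.4019
y' = -20*sin(240) + -3*cos(240) = 18.8205

(7.4019, 18.8205)


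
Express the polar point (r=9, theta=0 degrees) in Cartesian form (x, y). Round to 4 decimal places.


x = 9 * cos(0) = 9
y = 9 * sin(0) = 0

(9, 0)


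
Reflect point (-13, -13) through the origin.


Reflection through origin: (x, y) -> (-x, -y)
(-13, -13) -> (13, 13)

(13, 13)


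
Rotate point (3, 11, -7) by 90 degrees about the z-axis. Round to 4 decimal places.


x' = 3*cos(90) - 11*sin(90) = -11
y' = 3*sin(90) + 11*cos(90) = 3
z' = -7

(-11, 3, -7)


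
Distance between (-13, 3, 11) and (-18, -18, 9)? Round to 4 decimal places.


d = sqrt((-18--13)^2 + (-18-3)^2 + (9-11)^2) = 21.6795

21.6795


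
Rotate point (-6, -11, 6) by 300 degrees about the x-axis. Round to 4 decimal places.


x' = -6
y' = -11*cos(300) - 6*sin(300) = -0.3038
z' = -11*sin(300) + 6*cos(300) = 12.5263

(-6, -0.3038, 12.5263)


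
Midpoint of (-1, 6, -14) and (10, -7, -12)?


Midpoint = ((-1+10)/2, (6+-7)/2, (-14+-12)/2) = (4.5, -0.5, -13)

(4.5, -0.5, -13)


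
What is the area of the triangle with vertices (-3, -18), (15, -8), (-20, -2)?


Area = |x1(y2-y3) + x2(y3-y1) + x3(y1-y2)| / 2
= |-3*(-8--2) + 15*(-2--18) + -20*(-18--8)| / 2
= 229

229


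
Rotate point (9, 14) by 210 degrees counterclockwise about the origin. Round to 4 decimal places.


x' = 9*cos(210) - 14*sin(210) = -0.7942
y' = 9*sin(210) + 14*cos(210) = -16.6244

(-0.7942, -16.6244)


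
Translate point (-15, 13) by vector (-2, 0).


Translation: (x+dx, y+dy) = (-15+-2, 13+0) = (-17, 13)

(-17, 13)


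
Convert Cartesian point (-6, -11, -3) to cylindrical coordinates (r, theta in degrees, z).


r = sqrt((-6)^2 + (-11)^2) = 12.53
theta = atan2(-11, -6) = 241.3895 deg
z = -3

r = 12.53, theta = 241.3895 deg, z = -3


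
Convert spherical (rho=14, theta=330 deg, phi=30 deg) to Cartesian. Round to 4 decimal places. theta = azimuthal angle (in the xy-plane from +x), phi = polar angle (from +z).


x = 14 * sin(30) * cos(330) = 6.0622
y = 14 * sin(30) * sin(330) = -3.5
z = 14 * cos(30) = 12.1244

(6.0622, -3.5, 12.1244)


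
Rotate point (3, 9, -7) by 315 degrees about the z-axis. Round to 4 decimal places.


x' = 3*cos(315) - 9*sin(315) = 8.4853
y' = 3*sin(315) + 9*cos(315) = 4.2426
z' = -7

(8.4853, 4.2426, -7)


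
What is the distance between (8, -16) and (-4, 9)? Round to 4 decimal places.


d = sqrt((-4-8)^2 + (9--16)^2) = 27.7308

27.7308


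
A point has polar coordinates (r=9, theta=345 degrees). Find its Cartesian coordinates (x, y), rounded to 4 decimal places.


x = 9 * cos(345) = 8.6933
y = 9 * sin(345) = -2.3294

(8.6933, -2.3294)


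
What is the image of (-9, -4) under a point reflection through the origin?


Reflection through origin: (x, y) -> (-x, -y)
(-9, -4) -> (9, 4)

(9, 4)


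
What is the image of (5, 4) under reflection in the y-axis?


Reflection across y-axis: (x, y) -> (-x, y)
(5, 4) -> (-5, 4)

(-5, 4)


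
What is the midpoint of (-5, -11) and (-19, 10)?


Midpoint = ((-5+-19)/2, (-11+10)/2) = (-12, -0.5)

(-12, -0.5)


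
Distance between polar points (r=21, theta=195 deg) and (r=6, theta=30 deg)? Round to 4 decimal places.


d = sqrt(r1^2 + r2^2 - 2*r1*r2*cos(t2-t1))
d = sqrt(21^2 + 6^2 - 2*21*6*cos(30-195)) = 26.8405

26.8405


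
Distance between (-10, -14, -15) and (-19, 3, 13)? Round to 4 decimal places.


d = sqrt((-19--10)^2 + (3--14)^2 + (13--15)^2) = 33.9706

33.9706


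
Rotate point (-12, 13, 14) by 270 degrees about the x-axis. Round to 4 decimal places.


x' = -12
y' = 13*cos(270) - 14*sin(270) = 14
z' = 13*sin(270) + 14*cos(270) = -13

(-12, 14, -13)


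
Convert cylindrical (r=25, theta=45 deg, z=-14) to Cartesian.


x = 25 * cos(45) = 17.6777
y = 25 * sin(45) = 17.6777
z = -14

(17.6777, 17.6777, -14)


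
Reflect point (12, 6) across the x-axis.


Reflection across x-axis: (x, y) -> (x, -y)
(12, 6) -> (12, -6)

(12, -6)


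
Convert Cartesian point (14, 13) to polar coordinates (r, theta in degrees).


r = sqrt(14^2 + 13^2) = 19.105
theta = atan2(13, 14) = 42.8789 degrees

r = 19.105, theta = 42.8789 degrees


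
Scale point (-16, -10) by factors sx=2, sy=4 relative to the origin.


Scaling: (x*sx, y*sy) = (-16*2, -10*4) = (-32, -40)

(-32, -40)


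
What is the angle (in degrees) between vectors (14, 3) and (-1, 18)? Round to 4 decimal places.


dot = 14*-1 + 3*18 = 40
|u| = 14.3178, |v| = 18.0278
cos(angle) = 0.155
angle = 81.0851 degrees

81.0851 degrees


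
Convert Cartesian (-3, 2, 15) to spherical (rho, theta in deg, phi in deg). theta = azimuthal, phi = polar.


rho = sqrt((-3)^2 + 2^2 + 15^2) = 15.4272
theta = atan2(2, -3) = 146.3099 deg
phi = acos(15/15.4272) = 13.5158 deg

rho = 15.4272, theta = 146.3099 deg, phi = 13.5158 deg


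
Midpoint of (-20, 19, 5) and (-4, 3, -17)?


Midpoint = ((-20+-4)/2, (19+3)/2, (5+-17)/2) = (-12, 11, -6)

(-12, 11, -6)


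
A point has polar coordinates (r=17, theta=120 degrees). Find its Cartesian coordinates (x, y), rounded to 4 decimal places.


x = 17 * cos(120) = -8.5
y = 17 * sin(120) = 14.7224

(-8.5, 14.7224)


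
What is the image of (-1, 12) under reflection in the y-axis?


Reflection across y-axis: (x, y) -> (-x, y)
(-1, 12) -> (1, 12)

(1, 12)


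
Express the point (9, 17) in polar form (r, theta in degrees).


r = sqrt(9^2 + 17^2) = 19.2354
theta = atan2(17, 9) = 62.1027 degrees

r = 19.2354, theta = 62.1027 degrees


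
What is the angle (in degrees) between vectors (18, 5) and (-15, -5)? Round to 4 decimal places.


dot = 18*-15 + 5*-5 = -295
|u| = 18.6815, |v| = 15.8114
cos(angle) = -0.9987
angle = 177.0892 degrees

177.0892 degrees


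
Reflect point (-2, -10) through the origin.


Reflection through origin: (x, y) -> (-x, -y)
(-2, -10) -> (2, 10)

(2, 10)


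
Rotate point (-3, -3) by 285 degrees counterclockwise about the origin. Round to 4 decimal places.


x' = -3*cos(285) - -3*sin(285) = -3.6742
y' = -3*sin(285) + -3*cos(285) = 2.1213

(-3.6742, 2.1213)


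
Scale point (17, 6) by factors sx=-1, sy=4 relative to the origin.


Scaling: (x*sx, y*sy) = (17*-1, 6*4) = (-17, 24)

(-17, 24)


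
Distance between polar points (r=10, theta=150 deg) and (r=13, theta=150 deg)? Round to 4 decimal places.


d = sqrt(r1^2 + r2^2 - 2*r1*r2*cos(t2-t1))
d = sqrt(10^2 + 13^2 - 2*10*13*cos(150-150)) = 3

3


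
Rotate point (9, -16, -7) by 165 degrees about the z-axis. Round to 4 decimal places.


x' = 9*cos(165) - -16*sin(165) = -4.5522
y' = 9*sin(165) + -16*cos(165) = 17.7842
z' = -7

(-4.5522, 17.7842, -7)


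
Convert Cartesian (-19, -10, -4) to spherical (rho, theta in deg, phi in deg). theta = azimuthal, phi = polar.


rho = sqrt((-19)^2 + (-10)^2 + (-4)^2) = 21.8403
theta = atan2(-10, -19) = 207.7585 deg
phi = acos(-4/21.8403) = 100.5531 deg

rho = 21.8403, theta = 207.7585 deg, phi = 100.5531 deg


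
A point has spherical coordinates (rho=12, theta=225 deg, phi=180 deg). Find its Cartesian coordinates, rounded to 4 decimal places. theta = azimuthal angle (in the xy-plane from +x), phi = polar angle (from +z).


x = 12 * sin(180) * cos(225) = 0
y = 12 * sin(180) * sin(225) = 0
z = 12 * cos(180) = -12

(0, 0, -12)
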